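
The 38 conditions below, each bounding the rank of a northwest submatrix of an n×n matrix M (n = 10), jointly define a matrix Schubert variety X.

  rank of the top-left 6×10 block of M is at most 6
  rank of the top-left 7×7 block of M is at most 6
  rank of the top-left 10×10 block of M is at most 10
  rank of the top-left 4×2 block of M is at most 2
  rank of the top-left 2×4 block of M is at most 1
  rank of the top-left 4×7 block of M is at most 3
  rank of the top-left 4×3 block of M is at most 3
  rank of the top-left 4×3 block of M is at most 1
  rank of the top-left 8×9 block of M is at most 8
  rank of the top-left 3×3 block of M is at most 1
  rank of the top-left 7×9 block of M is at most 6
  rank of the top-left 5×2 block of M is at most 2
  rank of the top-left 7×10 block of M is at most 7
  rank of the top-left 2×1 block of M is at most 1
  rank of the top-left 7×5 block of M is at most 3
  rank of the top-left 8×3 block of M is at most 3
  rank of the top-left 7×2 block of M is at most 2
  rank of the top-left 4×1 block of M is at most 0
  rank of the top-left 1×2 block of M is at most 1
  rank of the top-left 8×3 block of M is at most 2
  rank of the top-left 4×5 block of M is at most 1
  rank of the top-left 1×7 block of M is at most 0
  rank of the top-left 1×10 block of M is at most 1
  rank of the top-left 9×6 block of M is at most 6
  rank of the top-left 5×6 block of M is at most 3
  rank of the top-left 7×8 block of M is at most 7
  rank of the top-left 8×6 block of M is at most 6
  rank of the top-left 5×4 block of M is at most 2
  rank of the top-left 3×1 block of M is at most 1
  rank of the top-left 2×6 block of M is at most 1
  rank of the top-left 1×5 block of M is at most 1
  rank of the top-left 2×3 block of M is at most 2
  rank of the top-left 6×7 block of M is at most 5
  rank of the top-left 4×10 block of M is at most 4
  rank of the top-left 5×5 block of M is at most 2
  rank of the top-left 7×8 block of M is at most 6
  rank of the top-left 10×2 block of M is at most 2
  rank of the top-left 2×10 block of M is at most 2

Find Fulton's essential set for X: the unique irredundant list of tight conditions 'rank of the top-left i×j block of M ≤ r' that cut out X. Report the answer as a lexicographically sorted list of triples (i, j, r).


Rank table r_w(10×10) implied by the 38 constraints:

  0 | 0 | 0 | 0 | 0 | 0 | 0 | 1 | 1 | 1
  0 | 1 | 1 | 1 | 1 | 1 | 1 | 2 | 2 | 2
  0 | 1 | 1 | 1 | 1 | 2 | 2 | 3 | 3 | 3
  0 | 1 | 1 | 1 | 1 | 2 | 3 | 4 | 4 | 4
  1 | 2 | 2 | 2 | 2 | 3 | 4 | 5 | 5 | 5
  1 | 2 | 2 | 3 | 3 | 4 | 5 | 6 | 6 | 6
  1 | 2 | 2 | 3 | 3 | 4 | 5 | 6 | 6 | 7
  1 | 2 | 2 | 3 | 4 | 5 | 6 | 7 | 7 | 8
  1 | 2 | 3 | 4 | 5 | 6 | 7 | 8 | 8 | 9
  1 | 2 | 3 | 4 | 5 | 6 | 7 | 8 | 9 | 10

reading off 1-entries of Δ²R: w = (8, 2, 6, 7, 1, 4, 10, 5, 3, 9).

6 SE-corners of the 21-cell Rothe diagram give Ess(w):

[(1, 7, 0), (4, 1, 0), (4, 5, 1), (7, 5, 3), (7, 9, 6), (8, 3, 2)]


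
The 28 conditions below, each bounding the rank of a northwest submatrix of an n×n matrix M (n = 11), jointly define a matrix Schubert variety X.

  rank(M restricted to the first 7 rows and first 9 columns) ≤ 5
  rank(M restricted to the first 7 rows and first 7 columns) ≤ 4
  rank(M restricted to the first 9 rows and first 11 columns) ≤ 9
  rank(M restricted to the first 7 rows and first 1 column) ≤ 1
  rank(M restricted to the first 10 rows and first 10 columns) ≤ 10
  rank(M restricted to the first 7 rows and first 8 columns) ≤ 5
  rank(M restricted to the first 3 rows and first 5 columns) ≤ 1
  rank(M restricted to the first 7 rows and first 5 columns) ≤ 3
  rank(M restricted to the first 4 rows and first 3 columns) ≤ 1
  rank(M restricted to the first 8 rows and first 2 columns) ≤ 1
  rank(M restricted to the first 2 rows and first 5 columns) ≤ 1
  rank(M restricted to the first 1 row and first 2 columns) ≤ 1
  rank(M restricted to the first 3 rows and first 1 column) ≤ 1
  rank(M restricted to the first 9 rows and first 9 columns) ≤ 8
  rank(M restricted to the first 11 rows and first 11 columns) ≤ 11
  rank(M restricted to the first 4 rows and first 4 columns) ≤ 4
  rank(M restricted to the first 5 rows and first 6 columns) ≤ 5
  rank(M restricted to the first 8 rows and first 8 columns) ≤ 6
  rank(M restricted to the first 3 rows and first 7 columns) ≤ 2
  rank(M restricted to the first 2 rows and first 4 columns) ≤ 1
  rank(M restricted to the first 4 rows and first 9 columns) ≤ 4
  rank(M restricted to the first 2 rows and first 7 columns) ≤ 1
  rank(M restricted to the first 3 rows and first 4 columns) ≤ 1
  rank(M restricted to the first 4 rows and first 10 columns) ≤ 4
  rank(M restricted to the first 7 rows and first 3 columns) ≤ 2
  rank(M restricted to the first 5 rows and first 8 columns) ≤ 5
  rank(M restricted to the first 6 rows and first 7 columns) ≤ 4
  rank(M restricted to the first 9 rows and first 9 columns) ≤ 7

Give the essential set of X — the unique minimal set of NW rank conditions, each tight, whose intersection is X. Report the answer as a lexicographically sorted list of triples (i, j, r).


Recovering R(i,j) via the rank-extension bound from the 28 conditions:

  row 1: 1  1  1  1  1  1  1  1  1  1  1
  row 2: 1  1  1  1  1  1  1  2  2  2  2
  row 3: 1  1  1  1  1  2  2  3  3  3  3
  row 4: 1  1  1  2  2  3  3  4  4  4  4
  row 5: 1  1  2  3  3  4  4  5  5  5  5
  row 6: 1  1  2  3  3  4  4  5  5  6  6
  row 7: 1  1  2  3  3  4  4  5  5  6  7
  row 8: 1  1  2  3  4  5  5  6  6  7  8
  row 9: 1  2  3  4  5  6  6  7  7  8  9
  row 10: 1  2  3  4  5  6  7  8  8  9  10
  row 11: 1  2  3  4  5  6  7  8  9  10  11

second differences of R give the permutation w = (1, 8, 6, 4, 3, 10, 11, 5, 2, 7, 9).

7 SE-corners of the 22-cell Rothe diagram give Ess(w):

[(2, 7, 1), (3, 5, 1), (4, 3, 1), (7, 5, 3), (7, 7, 4), (7, 9, 5), (8, 2, 1)]


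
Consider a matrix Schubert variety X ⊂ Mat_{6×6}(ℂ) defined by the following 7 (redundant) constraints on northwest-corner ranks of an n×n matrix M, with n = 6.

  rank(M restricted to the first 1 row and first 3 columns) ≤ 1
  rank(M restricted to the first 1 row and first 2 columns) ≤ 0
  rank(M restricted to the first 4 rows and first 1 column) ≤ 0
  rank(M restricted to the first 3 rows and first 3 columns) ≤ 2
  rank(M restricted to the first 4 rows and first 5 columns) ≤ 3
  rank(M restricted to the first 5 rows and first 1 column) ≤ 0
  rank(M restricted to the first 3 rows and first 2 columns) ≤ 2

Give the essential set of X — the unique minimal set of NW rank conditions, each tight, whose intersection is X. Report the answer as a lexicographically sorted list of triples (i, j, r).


The tightest implied rank at each (i,j), from the 7 conditions:

  R[1]: 0  0  1  1  1  1
  R[2]: 0  1  2  2  2  2
  R[3]: 0  1  2  3  3  3
  R[4]: 0  1  2  3  3  4
  R[5]: 0  1  2  3  4  5
  R[6]: 1  2  3  4  5  6

second differences of R give the permutation w = (3, 2, 4, 6, 5, 1).

ℓ(w)=7; the 3 essential cells (i,j,r):

[(1, 2, 0), (4, 5, 3), (5, 1, 0)]


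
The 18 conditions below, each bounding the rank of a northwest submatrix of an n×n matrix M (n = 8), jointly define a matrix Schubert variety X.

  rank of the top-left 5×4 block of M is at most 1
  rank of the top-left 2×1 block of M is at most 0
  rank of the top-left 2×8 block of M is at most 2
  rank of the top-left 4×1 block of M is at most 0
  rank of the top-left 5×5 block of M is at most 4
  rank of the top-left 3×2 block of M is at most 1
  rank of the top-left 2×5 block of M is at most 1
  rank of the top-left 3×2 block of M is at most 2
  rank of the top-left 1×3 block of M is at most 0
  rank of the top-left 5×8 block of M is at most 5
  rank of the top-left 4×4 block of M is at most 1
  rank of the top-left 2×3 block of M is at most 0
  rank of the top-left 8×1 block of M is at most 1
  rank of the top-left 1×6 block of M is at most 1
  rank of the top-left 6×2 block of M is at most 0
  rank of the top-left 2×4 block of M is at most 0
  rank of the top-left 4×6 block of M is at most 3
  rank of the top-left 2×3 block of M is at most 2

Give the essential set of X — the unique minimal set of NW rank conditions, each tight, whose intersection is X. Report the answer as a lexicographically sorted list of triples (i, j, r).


The tightest implied rank at each (i,j), from the 18 conditions:

  i=1: 0  0  0  0  1  1  1  1
  i=2: 0  0  0  0  1  2  2  2
  i=3: 0  0  1  1  2  3  3  3
  i=4: 0  0  1  1  2  3  4  4
  i=5: 0  0  1  1  2  3  4  5
  i=6: 0  0  1  2  3  4  5  6
  i=7: 1  1  2  3  4  5  6  7
  i=8: 1  2  3  4  5  6  7  8

second differences of R give the permutation w = (5, 6, 3, 7, 8, 4, 1, 2).

|D(w)|=18, |Ess(w)|=3:

[(2, 4, 0), (5, 4, 1), (6, 2, 0)]


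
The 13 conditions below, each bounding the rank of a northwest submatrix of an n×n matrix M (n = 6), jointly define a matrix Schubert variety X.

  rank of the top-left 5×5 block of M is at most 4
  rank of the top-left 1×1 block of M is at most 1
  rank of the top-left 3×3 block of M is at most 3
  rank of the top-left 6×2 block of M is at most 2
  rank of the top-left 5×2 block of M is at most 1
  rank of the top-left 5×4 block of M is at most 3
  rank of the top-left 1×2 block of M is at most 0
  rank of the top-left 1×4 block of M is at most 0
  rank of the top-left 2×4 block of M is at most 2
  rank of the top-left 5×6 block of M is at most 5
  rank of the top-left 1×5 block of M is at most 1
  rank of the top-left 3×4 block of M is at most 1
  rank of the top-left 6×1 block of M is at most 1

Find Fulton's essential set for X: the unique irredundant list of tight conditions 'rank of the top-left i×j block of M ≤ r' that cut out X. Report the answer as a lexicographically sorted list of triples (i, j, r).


Propagating the 13 rank bounds to every northwest block:

  row 1: 0 0 0 0 1 1
  row 2: 1 1 1 1 2 2
  row 3: 1 1 1 1 2 3
  row 4: 1 1 2 2 3 4
  row 5: 1 1 2 3 4 5
  row 6: 1 2 3 4 5 6

giving w = (5, 1, 6, 3, 4, 2) via Δ²R.

3 SE-corners of the 9-cell Rothe diagram give Ess(w):

[(1, 4, 0), (3, 4, 1), (5, 2, 1)]


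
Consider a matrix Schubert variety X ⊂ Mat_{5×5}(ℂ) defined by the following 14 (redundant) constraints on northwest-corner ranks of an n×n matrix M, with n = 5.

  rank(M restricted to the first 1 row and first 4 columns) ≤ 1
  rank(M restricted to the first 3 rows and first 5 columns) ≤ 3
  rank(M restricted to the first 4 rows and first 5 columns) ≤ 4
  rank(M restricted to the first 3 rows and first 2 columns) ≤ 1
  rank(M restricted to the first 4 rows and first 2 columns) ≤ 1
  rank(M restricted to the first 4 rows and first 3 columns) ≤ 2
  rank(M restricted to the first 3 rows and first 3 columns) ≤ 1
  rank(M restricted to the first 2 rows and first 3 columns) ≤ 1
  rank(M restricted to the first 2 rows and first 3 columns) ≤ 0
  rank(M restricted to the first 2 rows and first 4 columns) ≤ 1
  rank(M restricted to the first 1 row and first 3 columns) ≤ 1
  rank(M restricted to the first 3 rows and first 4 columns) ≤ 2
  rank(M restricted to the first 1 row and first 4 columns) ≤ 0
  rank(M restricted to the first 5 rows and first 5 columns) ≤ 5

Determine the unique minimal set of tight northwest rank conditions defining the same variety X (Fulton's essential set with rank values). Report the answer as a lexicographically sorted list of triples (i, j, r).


The tightest implied rank at each (i,j), from the 14 conditions:

  0 0 0 0 1
  0 0 0 1 2
  1 1 1 2 3
  1 1 2 3 4
  1 2 3 4 5

so w = (5, 4, 1, 3, 2).

Rothe diagram D(w) (8 cells), 3 SE-corners (essential conditions):

[(1, 4, 0), (2, 3, 0), (4, 2, 1)]


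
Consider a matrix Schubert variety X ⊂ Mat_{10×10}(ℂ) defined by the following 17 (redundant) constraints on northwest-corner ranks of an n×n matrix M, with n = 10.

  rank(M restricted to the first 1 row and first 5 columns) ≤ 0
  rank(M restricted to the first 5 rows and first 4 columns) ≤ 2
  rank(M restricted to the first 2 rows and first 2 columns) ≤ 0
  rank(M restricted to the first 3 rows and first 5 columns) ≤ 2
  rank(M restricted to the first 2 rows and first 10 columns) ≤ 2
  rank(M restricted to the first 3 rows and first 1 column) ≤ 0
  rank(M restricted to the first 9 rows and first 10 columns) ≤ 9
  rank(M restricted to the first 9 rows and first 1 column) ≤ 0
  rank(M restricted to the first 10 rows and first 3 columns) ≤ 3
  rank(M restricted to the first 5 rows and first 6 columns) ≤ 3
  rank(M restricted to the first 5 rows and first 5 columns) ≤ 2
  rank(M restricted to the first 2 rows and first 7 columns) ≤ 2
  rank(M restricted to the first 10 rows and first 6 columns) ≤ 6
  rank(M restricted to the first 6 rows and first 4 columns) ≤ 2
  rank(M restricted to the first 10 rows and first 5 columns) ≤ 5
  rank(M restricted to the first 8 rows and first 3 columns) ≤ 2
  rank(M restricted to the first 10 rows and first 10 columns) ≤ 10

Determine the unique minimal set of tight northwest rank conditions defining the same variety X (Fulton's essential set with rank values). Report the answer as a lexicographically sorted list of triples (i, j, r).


Propagating the 17 rank bounds to every northwest block:

  row 1: 0  0  0  0  0  1  1  1  1  1
  row 2: 0  0  1  1  1  2  2  2  2  2
  row 3: 0  1  2  2  2  3  3  3  3  3
  row 4: 0  1  2  2  2  3  4  4  4  4
  row 5: 0  1  2  2  2  3  4  5  5  5
  row 6: 0  1  2  2  3  4  5  6  6  6
  row 7: 0  1  2  3  4  5  6  7  7  7
  row 8: 0  1  2  3  4  5  6  7  8  8
  row 9: 0  1  2  3  4  5  6  7  8  9
  row 10: 1  2  3  4  5  6  7  8  9  10

giving w = (6, 3, 2, 7, 8, 5, 4, 9, 10, 1) via Δ²R.

D(w) has 19 cells with 5 SE-corners; essential set:

[(1, 5, 0), (2, 2, 0), (5, 5, 2), (6, 4, 2), (9, 1, 0)]


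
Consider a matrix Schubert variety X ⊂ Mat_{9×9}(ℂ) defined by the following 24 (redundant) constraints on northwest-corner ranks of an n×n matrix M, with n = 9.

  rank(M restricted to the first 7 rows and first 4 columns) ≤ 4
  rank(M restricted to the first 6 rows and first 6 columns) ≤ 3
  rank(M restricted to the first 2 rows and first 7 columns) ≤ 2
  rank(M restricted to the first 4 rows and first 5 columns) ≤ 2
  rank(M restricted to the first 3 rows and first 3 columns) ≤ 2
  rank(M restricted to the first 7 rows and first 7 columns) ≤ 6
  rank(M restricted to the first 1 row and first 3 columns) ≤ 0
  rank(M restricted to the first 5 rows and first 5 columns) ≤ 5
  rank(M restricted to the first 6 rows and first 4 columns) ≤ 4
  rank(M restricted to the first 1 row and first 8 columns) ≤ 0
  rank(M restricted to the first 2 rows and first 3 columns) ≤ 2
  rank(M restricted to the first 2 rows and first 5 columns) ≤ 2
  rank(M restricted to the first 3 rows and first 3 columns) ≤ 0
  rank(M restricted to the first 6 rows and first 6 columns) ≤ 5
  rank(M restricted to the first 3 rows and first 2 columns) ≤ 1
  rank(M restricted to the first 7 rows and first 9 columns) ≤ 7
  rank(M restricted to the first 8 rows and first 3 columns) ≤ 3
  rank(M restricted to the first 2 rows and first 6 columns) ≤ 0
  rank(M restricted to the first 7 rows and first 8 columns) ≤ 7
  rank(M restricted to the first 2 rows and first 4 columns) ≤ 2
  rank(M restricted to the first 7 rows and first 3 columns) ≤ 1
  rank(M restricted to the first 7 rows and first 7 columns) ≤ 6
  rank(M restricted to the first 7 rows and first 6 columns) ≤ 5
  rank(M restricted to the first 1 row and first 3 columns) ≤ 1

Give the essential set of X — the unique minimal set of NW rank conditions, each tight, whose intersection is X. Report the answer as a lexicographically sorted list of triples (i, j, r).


Computing R[i][j] = min implied NW-rank bound (n=9, 24 conditions):

  row 1: 0  0  0  0  0  0  0  0  1
  row 2: 0  0  0  0  0  0  1  1  2
  row 3: 0  0  0  1  1  1  2  2  3
  row 4: 1  1  1  2  2  2  3  3  4
  row 5: 1  1  1  2  3  3  4  4  5
  row 6: 1  1  1  2  3  3  4  5  6
  row 7: 1  1  1  2  3  4  5  6  7
  row 8: 1  2  2  3  4  5  6  7  8
  row 9: 1  2  3  4  5  6  7  8  9

the unique w with this rank table is (9, 7, 4, 1, 5, 8, 6, 2, 3).

Fulton essential set (5 of the 24 Rothe cells):

[(1, 8, 0), (2, 6, 0), (3, 3, 0), (6, 6, 3), (7, 3, 1)]


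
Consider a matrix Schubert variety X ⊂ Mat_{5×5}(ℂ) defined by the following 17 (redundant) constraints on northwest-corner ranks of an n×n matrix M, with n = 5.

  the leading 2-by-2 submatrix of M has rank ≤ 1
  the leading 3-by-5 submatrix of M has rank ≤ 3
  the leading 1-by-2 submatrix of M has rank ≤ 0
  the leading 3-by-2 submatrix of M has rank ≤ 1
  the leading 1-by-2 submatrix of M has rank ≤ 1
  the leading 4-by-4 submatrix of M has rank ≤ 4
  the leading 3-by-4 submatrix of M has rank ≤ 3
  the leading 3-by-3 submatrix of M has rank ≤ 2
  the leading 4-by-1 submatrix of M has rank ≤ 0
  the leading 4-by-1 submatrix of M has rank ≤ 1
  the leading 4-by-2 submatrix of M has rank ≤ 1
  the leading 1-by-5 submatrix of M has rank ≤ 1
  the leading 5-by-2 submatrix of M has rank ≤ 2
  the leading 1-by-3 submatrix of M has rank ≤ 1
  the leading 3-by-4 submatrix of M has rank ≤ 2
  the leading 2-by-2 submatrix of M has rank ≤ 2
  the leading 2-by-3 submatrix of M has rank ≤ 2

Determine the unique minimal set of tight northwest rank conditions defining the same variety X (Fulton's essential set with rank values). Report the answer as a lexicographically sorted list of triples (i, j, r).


Reconstructing r_w from the 17 given conditions:

  R[1]: 0 | 0 | 1 | 1 | 1
  R[2]: 0 | 1 | 2 | 2 | 2
  R[3]: 0 | 1 | 2 | 2 | 3
  R[4]: 0 | 1 | 2 | 3 | 4
  R[5]: 1 | 2 | 3 | 4 | 5

hence w(1..5) = (3, 2, 5, 4, 1).

Fulton essential set (3 of the 6 Rothe cells):

[(1, 2, 0), (3, 4, 2), (4, 1, 0)]


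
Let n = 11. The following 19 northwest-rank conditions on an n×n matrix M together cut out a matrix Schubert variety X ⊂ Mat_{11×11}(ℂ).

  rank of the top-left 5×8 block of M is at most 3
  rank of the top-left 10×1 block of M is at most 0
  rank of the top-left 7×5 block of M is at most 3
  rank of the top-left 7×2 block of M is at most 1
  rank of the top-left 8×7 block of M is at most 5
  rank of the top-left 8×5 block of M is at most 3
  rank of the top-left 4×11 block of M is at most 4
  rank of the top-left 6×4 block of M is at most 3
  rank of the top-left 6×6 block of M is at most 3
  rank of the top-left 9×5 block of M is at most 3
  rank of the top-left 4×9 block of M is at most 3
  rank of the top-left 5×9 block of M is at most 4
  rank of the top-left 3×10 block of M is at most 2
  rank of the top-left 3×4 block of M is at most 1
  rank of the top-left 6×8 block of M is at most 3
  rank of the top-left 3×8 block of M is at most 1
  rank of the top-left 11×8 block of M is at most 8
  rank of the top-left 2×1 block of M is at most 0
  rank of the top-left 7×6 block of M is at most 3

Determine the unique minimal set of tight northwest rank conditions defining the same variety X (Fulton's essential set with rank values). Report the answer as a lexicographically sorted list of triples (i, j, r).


Rank table r_w(11×11) implied by the 19 constraints:

  row 1: 0 | 1 | 1 | 1 | 1 | 1 | 1 | 1 | 1 | 1 | 1
  row 2: 0 | 1 | 1 | 1 | 1 | 1 | 1 | 1 | 2 | 2 | 2
  row 3: 0 | 1 | 1 | 1 | 1 | 1 | 1 | 1 | 2 | 2 | 3
  row 4: 0 | 1 | 2 | 2 | 2 | 2 | 2 | 2 | 3 | 3 | 4
  row 5: 0 | 1 | 2 | 3 | 3 | 3 | 3 | 3 | 4 | 4 | 5
  row 6: 0 | 1 | 2 | 3 | 3 | 3 | 3 | 3 | 4 | 5 | 6
  row 7: 0 | 1 | 2 | 3 | 3 | 3 | 4 | 4 | 5 | 6 | 7
  row 8: 0 | 1 | 2 | 3 | 3 | 4 | 5 | 5 | 6 | 7 | 8
  row 9: 0 | 1 | 2 | 3 | 3 | 4 | 5 | 6 | 7 | 8 | 9
  row 10: 0 | 1 | 2 | 3 | 4 | 5 | 6 | 7 | 8 | 9 | 10
  row 11: 1 | 2 | 3 | 4 | 5 | 6 | 7 | 8 | 9 | 10 | 11

reading off 1-entries of Δ²R: w = (2, 9, 11, 3, 4, 10, 7, 6, 8, 5, 1).

|D(w)|=31, |Ess(w)|=6:

[(3, 8, 1), (3, 10, 2), (6, 8, 3), (7, 6, 3), (9, 5, 3), (10, 1, 0)]


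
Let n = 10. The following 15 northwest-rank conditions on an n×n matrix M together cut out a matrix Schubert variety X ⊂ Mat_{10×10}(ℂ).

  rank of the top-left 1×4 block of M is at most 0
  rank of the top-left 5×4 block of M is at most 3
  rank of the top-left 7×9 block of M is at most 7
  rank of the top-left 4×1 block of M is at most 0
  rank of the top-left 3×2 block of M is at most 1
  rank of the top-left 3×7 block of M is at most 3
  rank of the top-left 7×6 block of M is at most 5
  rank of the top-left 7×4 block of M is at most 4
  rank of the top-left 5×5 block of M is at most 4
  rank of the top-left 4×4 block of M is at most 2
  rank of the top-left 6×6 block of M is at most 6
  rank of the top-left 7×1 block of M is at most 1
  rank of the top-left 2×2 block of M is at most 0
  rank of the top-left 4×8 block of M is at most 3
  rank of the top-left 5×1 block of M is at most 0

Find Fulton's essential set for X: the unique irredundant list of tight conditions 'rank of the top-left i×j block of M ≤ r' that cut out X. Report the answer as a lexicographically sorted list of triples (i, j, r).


Reconstructing r_w from the 15 given conditions:

  R[1]: 0 | 0 | 0 | 0 | 1 | 1 | 1 | 1 | 1 | 1
  R[2]: 0 | 0 | 1 | 1 | 2 | 2 | 2 | 2 | 2 | 2
  R[3]: 0 | 1 | 2 | 2 | 3 | 3 | 3 | 3 | 3 | 3
  R[4]: 0 | 1 | 2 | 2 | 3 | 3 | 3 | 3 | 4 | 4
  R[5]: 0 | 1 | 2 | 3 | 4 | 4 | 4 | 4 | 5 | 5
  R[6]: 1 | 2 | 3 | 4 | 5 | 5 | 5 | 5 | 6 | 6
  R[7]: 1 | 2 | 3 | 4 | 5 | 5 | 6 | 6 | 7 | 7
  R[8]: 1 | 2 | 3 | 4 | 5 | 6 | 7 | 7 | 8 | 8
  R[9]: 1 | 2 | 3 | 4 | 5 | 6 | 7 | 8 | 9 | 9
  R[10]: 1 | 2 | 3 | 4 | 5 | 6 | 7 | 8 | 9 | 10

the unique w with this rank table is (5, 3, 2, 9, 4, 1, 7, 6, 8, 10).

Fulton essential set (6 of the 14 Rothe cells):

[(1, 4, 0), (2, 2, 0), (4, 4, 2), (4, 8, 3), (5, 1, 0), (7, 6, 5)]


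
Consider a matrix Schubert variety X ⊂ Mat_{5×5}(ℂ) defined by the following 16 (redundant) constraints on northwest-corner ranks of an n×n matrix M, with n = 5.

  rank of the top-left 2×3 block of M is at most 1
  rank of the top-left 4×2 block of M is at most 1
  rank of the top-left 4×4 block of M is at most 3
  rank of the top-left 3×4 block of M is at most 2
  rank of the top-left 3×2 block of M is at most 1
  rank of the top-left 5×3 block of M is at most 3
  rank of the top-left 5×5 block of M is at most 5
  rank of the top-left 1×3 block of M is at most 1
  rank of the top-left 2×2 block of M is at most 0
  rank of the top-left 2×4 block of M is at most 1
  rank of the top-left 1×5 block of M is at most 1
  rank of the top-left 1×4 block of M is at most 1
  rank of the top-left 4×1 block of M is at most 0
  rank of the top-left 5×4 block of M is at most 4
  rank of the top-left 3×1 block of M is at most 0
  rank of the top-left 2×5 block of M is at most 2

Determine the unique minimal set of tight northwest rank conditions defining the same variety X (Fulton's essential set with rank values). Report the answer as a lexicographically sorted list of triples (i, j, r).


The tightest implied rank at each (i,j), from the 16 conditions:

  0 | 0 | 1 | 1 | 1
  0 | 0 | 1 | 1 | 2
  0 | 1 | 2 | 2 | 3
  0 | 1 | 2 | 3 | 4
  1 | 2 | 3 | 4 | 5

second differences of R give the permutation w = (3, 5, 2, 4, 1).

|D(w)|=7, |Ess(w)|=3:

[(2, 2, 0), (2, 4, 1), (4, 1, 0)]


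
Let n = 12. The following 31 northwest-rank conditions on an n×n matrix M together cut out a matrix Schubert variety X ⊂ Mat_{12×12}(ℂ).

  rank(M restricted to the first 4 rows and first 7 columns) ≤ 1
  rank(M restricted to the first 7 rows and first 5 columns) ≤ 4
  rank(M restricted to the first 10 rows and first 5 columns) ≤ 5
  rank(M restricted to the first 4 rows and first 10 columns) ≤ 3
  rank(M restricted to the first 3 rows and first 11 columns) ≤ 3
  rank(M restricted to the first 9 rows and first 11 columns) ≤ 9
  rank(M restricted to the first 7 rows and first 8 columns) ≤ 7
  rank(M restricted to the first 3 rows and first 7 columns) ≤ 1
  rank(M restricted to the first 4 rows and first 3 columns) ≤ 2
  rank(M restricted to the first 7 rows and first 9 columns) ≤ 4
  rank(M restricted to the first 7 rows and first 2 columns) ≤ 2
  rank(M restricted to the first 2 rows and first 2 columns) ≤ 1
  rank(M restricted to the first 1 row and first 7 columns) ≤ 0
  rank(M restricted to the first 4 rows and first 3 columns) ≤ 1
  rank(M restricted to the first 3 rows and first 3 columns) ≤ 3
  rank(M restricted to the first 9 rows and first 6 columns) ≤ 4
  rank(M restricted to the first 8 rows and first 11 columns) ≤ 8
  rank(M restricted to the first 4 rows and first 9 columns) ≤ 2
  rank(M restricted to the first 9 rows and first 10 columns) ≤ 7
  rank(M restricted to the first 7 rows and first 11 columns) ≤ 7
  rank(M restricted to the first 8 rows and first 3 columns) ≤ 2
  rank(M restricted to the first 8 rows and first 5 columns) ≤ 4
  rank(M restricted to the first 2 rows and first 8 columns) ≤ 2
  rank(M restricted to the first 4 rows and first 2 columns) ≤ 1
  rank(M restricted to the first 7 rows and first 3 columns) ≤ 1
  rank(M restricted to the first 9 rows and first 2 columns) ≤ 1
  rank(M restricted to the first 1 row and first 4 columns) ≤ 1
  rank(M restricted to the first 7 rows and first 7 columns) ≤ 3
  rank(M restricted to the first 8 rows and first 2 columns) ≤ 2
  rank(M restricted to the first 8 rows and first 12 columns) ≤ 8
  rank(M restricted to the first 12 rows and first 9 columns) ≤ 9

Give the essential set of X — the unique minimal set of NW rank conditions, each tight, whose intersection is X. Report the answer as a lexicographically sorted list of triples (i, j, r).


Rank table r_w(12×12) implied by the 31 constraints:

  i=1: 0 | 0 | 0 | 0 | 0 | 0 | 0 | 1 | 1 | 1 | 1 | 1
  i=2: 1 | 1 | 1 | 1 | 1 | 1 | 1 | 2 | 2 | 2 | 2 | 2
  i=3: 1 | 1 | 1 | 1 | 1 | 1 | 1 | 2 | 2 | 3 | 3 | 3
  i=4: 1 | 1 | 1 | 1 | 1 | 1 | 1 | 2 | 2 | 3 | 4 | 4
  i=5: 1 | 1 | 1 | 2 | 2 | 2 | 2 | 3 | 3 | 4 | 5 | 5
  i=6: 1 | 1 | 1 | 2 | 3 | 3 | 3 | 4 | 4 | 5 | 6 | 6
  i=7: 1 | 1 | 1 | 2 | 3 | 3 | 3 | 4 | 4 | 5 | 6 | 7
  i=8: 1 | 1 | 2 | 3 | 4 | 4 | 4 | 5 | 5 | 6 | 7 | 8
  i=9: 1 | 1 | 2 | 3 | 4 | 4 | 5 | 6 | 6 | 7 | 8 | 9
  i=10: 1 | 2 | 3 | 4 | 5 | 5 | 6 | 7 | 7 | 8 | 9 | 10
  i=11: 1 | 2 | 3 | 4 | 5 | 6 | 7 | 8 | 8 | 9 | 10 | 11
  i=12: 1 | 2 | 3 | 4 | 5 | 6 | 7 | 8 | 9 | 10 | 11 | 12

second differences of R give the permutation w = (8, 1, 10, 11, 4, 5, 12, 3, 7, 2, 6, 9).

|D(w)|=33, |Ess(w)|=8:

[(1, 7, 0), (4, 7, 1), (4, 9, 2), (7, 3, 1), (7, 7, 3), (7, 9, 4), (9, 2, 1), (9, 6, 4)]


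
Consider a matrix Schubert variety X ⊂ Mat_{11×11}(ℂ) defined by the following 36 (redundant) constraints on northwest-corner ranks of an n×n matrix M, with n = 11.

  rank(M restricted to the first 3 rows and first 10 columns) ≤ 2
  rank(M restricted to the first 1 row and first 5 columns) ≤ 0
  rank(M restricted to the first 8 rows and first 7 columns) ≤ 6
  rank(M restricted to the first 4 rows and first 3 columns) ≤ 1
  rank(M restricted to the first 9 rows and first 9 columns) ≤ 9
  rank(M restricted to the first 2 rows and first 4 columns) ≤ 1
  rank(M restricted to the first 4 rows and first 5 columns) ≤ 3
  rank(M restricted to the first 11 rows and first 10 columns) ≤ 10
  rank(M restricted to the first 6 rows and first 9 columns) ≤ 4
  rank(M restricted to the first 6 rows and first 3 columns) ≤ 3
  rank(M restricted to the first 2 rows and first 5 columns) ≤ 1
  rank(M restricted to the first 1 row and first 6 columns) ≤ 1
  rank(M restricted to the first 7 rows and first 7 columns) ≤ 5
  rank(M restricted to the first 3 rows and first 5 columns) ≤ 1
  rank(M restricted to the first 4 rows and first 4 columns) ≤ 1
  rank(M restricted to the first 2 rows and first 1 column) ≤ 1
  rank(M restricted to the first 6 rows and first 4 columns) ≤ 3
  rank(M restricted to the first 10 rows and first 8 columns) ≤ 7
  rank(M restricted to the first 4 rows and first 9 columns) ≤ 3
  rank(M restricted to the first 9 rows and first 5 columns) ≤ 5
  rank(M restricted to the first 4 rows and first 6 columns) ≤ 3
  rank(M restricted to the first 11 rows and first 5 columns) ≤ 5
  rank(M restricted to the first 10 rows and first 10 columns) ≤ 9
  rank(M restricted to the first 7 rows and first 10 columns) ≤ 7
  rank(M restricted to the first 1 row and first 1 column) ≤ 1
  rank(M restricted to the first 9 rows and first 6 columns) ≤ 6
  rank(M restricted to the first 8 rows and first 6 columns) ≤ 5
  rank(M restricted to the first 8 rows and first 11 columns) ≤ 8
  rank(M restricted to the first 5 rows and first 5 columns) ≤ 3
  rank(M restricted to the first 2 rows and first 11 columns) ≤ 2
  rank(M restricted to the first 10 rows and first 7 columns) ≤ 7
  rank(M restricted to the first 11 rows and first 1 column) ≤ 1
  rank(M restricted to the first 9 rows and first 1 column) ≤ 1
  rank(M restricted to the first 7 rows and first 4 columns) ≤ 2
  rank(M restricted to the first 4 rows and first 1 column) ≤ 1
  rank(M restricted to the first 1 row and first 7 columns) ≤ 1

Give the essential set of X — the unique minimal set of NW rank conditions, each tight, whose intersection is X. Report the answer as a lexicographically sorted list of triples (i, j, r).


Recovering R(i,j) via the rank-extension bound from the 36 conditions:

  R[1]: 0 0 0 0 0 1 1 1 1 1 1
  R[2]: 1 1 1 1 1 2 2 2 2 2 2
  R[3]: 1 1 1 1 1 2 2 2 2 2 3
  R[4]: 1 1 1 1 2 3 3 3 3 3 4
  R[5]: 1 2 2 2 3 4 4 4 4 4 5
  R[6]: 1 2 2 2 3 4 4 4 4 5 6
  R[7]: 1 2 2 2 3 4 5 5 5 6 7
  R[8]: 1 2 3 3 4 5 6 6 6 7 8
  R[9]: 1 2 3 4 5 6 7 7 7 8 9
  R[10]: 1 2 3 4 5 6 7 7 8 9 10
  R[11]: 1 2 3 4 5 6 7 8 9 10 11

giving w = (6, 1, 11, 5, 2, 10, 7, 3, 4, 9, 8) via Δ²R.

D(w) has 24 cells with 7 SE-corners; essential set:

[(1, 5, 0), (3, 5, 1), (3, 10, 2), (4, 4, 1), (6, 9, 4), (7, 4, 2), (10, 8, 7)]


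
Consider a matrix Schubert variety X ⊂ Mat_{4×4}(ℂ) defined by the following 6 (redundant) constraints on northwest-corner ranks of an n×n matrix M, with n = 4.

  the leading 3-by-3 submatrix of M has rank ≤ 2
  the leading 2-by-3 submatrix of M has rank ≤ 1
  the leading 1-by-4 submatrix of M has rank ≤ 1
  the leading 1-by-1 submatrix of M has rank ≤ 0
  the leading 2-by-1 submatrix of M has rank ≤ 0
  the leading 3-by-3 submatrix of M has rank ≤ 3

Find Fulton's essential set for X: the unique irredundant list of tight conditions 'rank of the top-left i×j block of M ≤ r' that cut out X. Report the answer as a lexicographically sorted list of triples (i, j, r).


Recovering R(i,j) via the rank-extension bound from the 6 conditions:

  R[1]: 0 | 1 | 1 | 1
  R[2]: 0 | 1 | 1 | 2
  R[3]: 1 | 2 | 2 | 3
  R[4]: 1 | 2 | 3 | 4

hence w(1..4) = (2, 4, 1, 3).

Rothe diagram D(w) (3 cells), 2 SE-corners (essential conditions):

[(2, 1, 0), (2, 3, 1)]


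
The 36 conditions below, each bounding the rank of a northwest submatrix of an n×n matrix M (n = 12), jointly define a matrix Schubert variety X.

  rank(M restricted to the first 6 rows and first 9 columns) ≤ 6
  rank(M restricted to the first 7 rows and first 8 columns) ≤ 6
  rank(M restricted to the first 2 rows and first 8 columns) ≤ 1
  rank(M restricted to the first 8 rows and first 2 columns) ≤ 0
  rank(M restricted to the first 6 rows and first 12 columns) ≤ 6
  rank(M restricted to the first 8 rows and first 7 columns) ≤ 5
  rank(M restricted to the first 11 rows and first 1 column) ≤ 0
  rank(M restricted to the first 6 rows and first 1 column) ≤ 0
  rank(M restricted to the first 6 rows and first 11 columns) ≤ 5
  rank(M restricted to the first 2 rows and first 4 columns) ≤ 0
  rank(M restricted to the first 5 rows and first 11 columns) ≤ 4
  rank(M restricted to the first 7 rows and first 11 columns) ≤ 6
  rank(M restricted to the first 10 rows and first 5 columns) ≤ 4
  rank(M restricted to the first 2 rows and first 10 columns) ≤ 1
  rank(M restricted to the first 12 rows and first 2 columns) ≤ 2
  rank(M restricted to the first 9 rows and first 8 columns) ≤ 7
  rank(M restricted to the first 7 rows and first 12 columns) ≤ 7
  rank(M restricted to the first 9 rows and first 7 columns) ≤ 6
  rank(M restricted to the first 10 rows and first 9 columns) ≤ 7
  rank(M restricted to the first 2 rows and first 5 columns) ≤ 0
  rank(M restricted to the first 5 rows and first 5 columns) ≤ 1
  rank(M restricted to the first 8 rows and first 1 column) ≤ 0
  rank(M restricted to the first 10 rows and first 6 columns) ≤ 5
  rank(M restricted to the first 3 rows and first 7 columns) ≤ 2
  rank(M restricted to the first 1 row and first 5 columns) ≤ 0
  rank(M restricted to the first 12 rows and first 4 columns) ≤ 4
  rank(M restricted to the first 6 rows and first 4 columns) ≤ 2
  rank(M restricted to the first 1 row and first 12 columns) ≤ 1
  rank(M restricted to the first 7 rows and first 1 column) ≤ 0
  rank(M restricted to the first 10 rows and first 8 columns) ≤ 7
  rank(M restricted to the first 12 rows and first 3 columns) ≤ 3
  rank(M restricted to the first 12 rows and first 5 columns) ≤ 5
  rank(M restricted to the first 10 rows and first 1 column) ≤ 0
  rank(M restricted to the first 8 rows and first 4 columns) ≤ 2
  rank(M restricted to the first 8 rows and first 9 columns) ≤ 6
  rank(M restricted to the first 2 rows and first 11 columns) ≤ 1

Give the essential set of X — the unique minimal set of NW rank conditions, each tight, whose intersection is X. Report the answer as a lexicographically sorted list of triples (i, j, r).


Recovering R(i,j) via the rank-extension bound from the 36 conditions:

  0 | 0 | 0 | 0 | 0 | 1 | 1 | 1 | 1 | 1 | 1 | 1
  0 | 0 | 0 | 0 | 0 | 1 | 1 | 1 | 1 | 1 | 1 | 2
  0 | 0 | 1 | 1 | 1 | 2 | 2 | 2 | 2 | 2 | 2 | 3
  0 | 0 | 1 | 1 | 1 | 2 | 3 | 3 | 3 | 3 | 3 | 4
  0 | 0 | 1 | 1 | 1 | 2 | 3 | 4 | 4 | 4 | 4 | 5
  0 | 0 | 1 | 2 | 2 | 3 | 4 | 5 | 5 | 5 | 5 | 6
  0 | 0 | 1 | 2 | 3 | 4 | 5 | 6 | 6 | 6 | 6 | 7
  0 | 0 | 1 | 2 | 3 | 4 | 5 | 6 | 6 | 7 | 7 | 8
  0 | 1 | 2 | 3 | 4 | 5 | 6 | 7 | 7 | 8 | 8 | 9
  0 | 1 | 2 | 3 | 4 | 5 | 6 | 7 | 7 | 8 | 9 | 10
  0 | 1 | 2 | 3 | 4 | 5 | 6 | 7 | 8 | 9 | 10 | 11
  1 | 2 | 3 | 4 | 5 | 6 | 7 | 8 | 9 | 10 | 11 | 12

reading off 1-entries of Δ²R: w = (6, 12, 3, 7, 8, 4, 5, 10, 2, 11, 9, 1).

D(w) has 36 cells with 7 SE-corners; essential set:

[(2, 5, 0), (2, 11, 1), (5, 5, 1), (8, 2, 0), (8, 9, 6), (10, 9, 7), (11, 1, 0)]


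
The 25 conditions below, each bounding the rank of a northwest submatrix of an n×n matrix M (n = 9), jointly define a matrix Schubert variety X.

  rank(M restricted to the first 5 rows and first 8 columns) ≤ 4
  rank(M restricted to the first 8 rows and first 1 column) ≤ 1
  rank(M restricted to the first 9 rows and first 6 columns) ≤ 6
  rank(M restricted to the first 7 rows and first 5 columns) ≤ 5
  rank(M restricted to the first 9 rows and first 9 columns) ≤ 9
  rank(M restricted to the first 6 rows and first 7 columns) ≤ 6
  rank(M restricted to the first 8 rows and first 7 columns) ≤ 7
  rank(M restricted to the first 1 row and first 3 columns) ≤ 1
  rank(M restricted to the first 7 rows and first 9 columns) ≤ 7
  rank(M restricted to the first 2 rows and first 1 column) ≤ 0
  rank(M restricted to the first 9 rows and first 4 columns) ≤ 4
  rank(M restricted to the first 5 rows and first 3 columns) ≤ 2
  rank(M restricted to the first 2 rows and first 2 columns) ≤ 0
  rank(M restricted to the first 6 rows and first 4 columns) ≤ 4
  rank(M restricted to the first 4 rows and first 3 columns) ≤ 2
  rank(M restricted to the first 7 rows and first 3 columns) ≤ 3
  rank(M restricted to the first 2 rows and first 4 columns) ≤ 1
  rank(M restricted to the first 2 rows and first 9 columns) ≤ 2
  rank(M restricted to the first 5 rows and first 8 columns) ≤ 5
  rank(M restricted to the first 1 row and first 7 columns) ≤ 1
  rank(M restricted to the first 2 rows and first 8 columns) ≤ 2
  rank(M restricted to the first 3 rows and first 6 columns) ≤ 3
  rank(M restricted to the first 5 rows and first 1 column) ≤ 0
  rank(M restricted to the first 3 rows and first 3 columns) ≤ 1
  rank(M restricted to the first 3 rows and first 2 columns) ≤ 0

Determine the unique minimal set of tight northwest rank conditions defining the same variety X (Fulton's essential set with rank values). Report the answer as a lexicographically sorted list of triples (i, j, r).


Recovering R(i,j) via the rank-extension bound from the 25 conditions:

  R[1]: 0  0  1  1  1  1  1  1  1
  R[2]: 0  0  1  1  2  2  2  2  2
  R[3]: 0  0  1  2  3  3  3  3  3
  R[4]: 0  1  2  3  4  4  4  4  4
  R[5]: 0  1  2  3  4  4  4  4  5
  R[6]: 1  2  3  4  5  5  5  5  6
  R[7]: 1  2  3  4  5  6  6  6  7
  R[8]: 1  2  3  4  5  6  7  7  8
  R[9]: 1  2  3  4  5  6  7  8  9

giving w = (3, 5, 4, 2, 9, 1, 6, 7, 8) via Δ²R.

Fulton essential set (4 of the 12 Rothe cells):

[(2, 4, 1), (3, 2, 0), (5, 1, 0), (5, 8, 4)]


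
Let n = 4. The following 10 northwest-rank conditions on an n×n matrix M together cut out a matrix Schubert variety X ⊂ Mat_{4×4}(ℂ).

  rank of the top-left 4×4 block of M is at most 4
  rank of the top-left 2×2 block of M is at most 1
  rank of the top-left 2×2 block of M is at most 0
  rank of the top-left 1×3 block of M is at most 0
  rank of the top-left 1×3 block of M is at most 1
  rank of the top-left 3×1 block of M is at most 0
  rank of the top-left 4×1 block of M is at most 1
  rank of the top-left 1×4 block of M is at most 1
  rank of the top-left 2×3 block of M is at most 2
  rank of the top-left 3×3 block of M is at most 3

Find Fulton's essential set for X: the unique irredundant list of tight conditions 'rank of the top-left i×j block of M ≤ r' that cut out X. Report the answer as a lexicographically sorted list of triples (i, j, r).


Recovering R(i,j) via the rank-extension bound from the 10 conditions:

  0 | 0 | 0 | 1
  0 | 0 | 1 | 2
  0 | 1 | 2 | 3
  1 | 2 | 3 | 4

so w = (4, 3, 2, 1).

ℓ(w)=6; the 3 essential cells (i,j,r):

[(1, 3, 0), (2, 2, 0), (3, 1, 0)]


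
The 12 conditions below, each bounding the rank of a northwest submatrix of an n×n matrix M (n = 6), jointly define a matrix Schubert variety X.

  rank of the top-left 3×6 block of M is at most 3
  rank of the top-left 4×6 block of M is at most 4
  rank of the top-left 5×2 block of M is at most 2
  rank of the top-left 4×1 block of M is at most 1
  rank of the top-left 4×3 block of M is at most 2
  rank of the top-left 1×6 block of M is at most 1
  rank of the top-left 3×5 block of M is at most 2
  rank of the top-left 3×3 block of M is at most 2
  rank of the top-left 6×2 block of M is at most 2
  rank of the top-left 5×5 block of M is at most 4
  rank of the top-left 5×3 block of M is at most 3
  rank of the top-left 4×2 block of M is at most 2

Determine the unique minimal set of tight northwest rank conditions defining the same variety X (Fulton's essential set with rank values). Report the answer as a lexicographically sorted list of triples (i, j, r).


Recovering R(i,j) via the rank-extension bound from the 12 conditions:

  1  1  1  1  1  1
  1  2  2  2  2  2
  1  2  2  2  2  3
  1  2  2  3  3  4
  1  2  3  4  4  5
  1  2  3  4  5  6

reading off 1-entries of Δ²R: w = (1, 2, 6, 4, 3, 5).

Rothe diagram D(w) (4 cells), 2 SE-corners (essential conditions):

[(3, 5, 2), (4, 3, 2)]


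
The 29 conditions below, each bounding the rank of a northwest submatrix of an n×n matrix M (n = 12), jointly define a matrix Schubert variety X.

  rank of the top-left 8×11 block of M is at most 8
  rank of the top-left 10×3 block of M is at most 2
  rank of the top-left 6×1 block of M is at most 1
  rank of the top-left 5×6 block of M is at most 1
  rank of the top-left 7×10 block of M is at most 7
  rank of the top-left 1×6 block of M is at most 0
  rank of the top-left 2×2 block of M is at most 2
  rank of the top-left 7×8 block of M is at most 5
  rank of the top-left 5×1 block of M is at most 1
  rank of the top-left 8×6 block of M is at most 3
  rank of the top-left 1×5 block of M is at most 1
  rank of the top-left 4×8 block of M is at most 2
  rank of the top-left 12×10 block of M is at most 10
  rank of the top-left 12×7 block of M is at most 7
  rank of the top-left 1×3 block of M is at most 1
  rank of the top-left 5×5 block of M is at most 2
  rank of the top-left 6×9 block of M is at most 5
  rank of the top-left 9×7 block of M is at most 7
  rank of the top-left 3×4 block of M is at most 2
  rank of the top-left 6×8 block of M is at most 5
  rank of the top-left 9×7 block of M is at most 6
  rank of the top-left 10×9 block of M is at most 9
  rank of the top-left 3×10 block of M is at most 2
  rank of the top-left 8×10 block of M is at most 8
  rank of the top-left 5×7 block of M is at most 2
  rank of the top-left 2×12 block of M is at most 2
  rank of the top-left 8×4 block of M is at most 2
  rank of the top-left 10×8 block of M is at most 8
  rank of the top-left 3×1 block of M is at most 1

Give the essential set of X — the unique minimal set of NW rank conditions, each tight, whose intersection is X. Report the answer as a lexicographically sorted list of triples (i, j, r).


Recovering R(i,j) via the rank-extension bound from the 29 conditions:

  0 0 0 0 0 0 1 1 1 1 1 1
  1 1 1 1 1 1 2 2 2 2 2 2
  1 1 1 1 1 1 2 2 2 2 3 3
  1 1 1 1 1 1 2 2 3 3 4 4
  1 1 1 1 1 1 2 3 4 4 5 5
  1 2 2 2 2 2 3 4 5 5 6 6
  1 2 2 2 3 3 4 5 6 6 7 7
  1 2 2 2 3 3 4 5 6 7 8 8
  1 2 2 3 4 4 5 6 7 8 9 9
  1 2 2 3 4 5 6 7 8 9 10 10
  1 2 3 4 5 6 7 8 9 10 11 11
  1 2 3 4 5 6 7 8 9 10 11 12

second differences of R give the permutation w = (7, 1, 11, 9, 8, 2, 5, 10, 4, 6, 3, 12).

Fulton essential set (7 of the 32 Rothe cells):

[(1, 6, 0), (3, 10, 2), (4, 8, 2), (5, 6, 1), (8, 4, 2), (8, 6, 3), (10, 3, 2)]
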